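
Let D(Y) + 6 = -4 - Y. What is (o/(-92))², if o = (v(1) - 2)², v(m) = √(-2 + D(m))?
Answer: (2 - I*√13)⁴/8464 ≈ -0.015005 + 0.030671*I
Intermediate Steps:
D(Y) = -10 - Y (D(Y) = -6 + (-4 - Y) = -10 - Y)
v(m) = √(-12 - m) (v(m) = √(-2 + (-10 - m)) = √(-12 - m))
o = (-2 + I*√13)² (o = (√(-12 - 1*1) - 2)² = (√(-12 - 1) - 2)² = (√(-13) - 2)² = (I*√13 - 2)² = (-2 + I*√13)² ≈ -9.0 - 14.422*I)
(o/(-92))² = ((2 - I*√13)²/(-92))² = ((2 - I*√13)²*(-1/92))² = (-(2 - I*√13)²/92)² = (2 - I*√13)⁴/8464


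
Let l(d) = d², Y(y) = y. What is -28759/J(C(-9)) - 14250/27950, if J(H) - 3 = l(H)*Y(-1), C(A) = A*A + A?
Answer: 14599696/2896179 ≈ 5.0410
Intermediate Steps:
C(A) = A + A² (C(A) = A² + A = A + A²)
J(H) = 3 - H² (J(H) = 3 + H²*(-1) = 3 - H²)
-28759/J(C(-9)) - 14250/27950 = -28759/(3 - (-9*(1 - 9))²) - 14250/27950 = -28759/(3 - (-9*(-8))²) - 14250*1/27950 = -28759/(3 - 1*72²) - 285/559 = -28759/(3 - 1*5184) - 285/559 = -28759/(3 - 5184) - 285/559 = -28759/(-5181) - 285/559 = -28759*(-1/5181) - 285/559 = 28759/5181 - 285/559 = 14599696/2896179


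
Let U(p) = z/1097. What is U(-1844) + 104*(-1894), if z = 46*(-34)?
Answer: -216084236/1097 ≈ -1.9698e+5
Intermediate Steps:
z = -1564
U(p) = -1564/1097
U(-1844) + 104*(-1894) = -1564/1097 + 104*(-1894) = -1564/1097 - 196976 = -216084236/1097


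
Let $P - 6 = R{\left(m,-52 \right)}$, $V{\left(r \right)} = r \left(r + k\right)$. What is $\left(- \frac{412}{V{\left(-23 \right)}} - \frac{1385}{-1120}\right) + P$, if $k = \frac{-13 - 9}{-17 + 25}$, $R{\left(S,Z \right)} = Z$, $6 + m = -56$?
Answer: $- \frac{234205}{5152} \approx -45.459$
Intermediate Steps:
$m = -62$ ($m = -6 - 56 = -62$)
$k = - \frac{11}{4}$ ($k = - \frac{22}{8} = \left(-22\right) \frac{1}{8} = - \frac{11}{4} \approx -2.75$)
$V{\left(r \right)} = r \left(- \frac{11}{4} + r\right)$ ($V{\left(r \right)} = r \left(r - \frac{11}{4}\right) = r \left(- \frac{11}{4} + r\right)$)
$P = -46$ ($P = 6 - 52 = -46$)
$\left(- \frac{412}{V{\left(-23 \right)}} - \frac{1385}{-1120}\right) + P = \left(- \frac{412}{\frac{1}{4} \left(-23\right) \left(-11 + 4 \left(-23\right)\right)} - \frac{1385}{-1120}\right) - 46 = \left(- \frac{412}{\frac{1}{4} \left(-23\right) \left(-11 - 92\right)} - - \frac{277}{224}\right) - 46 = \left(- \frac{412}{\frac{1}{4} \left(-23\right) \left(-103\right)} + \frac{277}{224}\right) - 46 = \left(- \frac{412}{\frac{2369}{4}} + \frac{277}{224}\right) - 46 = \left(\left(-412\right) \frac{4}{2369} + \frac{277}{224}\right) - 46 = \left(- \frac{16}{23} + \frac{277}{224}\right) - 46 = \frac{2787}{5152} - 46 = - \frac{234205}{5152}$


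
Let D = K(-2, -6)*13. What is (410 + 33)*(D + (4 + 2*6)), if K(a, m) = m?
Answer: -27466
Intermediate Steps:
D = -78 (D = -6*13 = -78)
(410 + 33)*(D + (4 + 2*6)) = (410 + 33)*(-78 + (4 + 2*6)) = 443*(-78 + (4 + 12)) = 443*(-78 + 16) = 443*(-62) = -27466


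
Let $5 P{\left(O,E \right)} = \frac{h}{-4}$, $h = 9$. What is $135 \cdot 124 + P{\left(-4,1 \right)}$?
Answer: $\frac{334791}{20} \approx 16740.0$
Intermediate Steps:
$P{\left(O,E \right)} = - \frac{9}{20}$ ($P{\left(O,E \right)} = \frac{9 \frac{1}{-4}}{5} = \frac{9 \left(- \frac{1}{4}\right)}{5} = \frac{1}{5} \left(- \frac{9}{4}\right) = - \frac{9}{20}$)
$135 \cdot 124 + P{\left(-4,1 \right)} = 135 \cdot 124 - \frac{9}{20} = 16740 - \frac{9}{20} = \frac{334791}{20}$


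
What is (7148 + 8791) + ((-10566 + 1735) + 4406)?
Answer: 11514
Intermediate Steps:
(7148 + 8791) + ((-10566 + 1735) + 4406) = 15939 + (-8831 + 4406) = 15939 - 4425 = 11514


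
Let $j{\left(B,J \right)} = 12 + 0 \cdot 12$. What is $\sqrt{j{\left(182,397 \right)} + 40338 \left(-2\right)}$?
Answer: $2 i \sqrt{20166} \approx 284.01 i$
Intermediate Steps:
$j{\left(B,J \right)} = 12$ ($j{\left(B,J \right)} = 12 + 0 = 12$)
$\sqrt{j{\left(182,397 \right)} + 40338 \left(-2\right)} = \sqrt{12 + 40338 \left(-2\right)} = \sqrt{12 - 80676} = \sqrt{-80664} = 2 i \sqrt{20166}$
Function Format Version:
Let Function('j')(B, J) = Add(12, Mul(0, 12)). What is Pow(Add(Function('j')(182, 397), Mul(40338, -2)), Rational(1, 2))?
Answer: Mul(2, I, Pow(20166, Rational(1, 2))) ≈ Mul(284.01, I)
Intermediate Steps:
Function('j')(B, J) = 12 (Function('j')(B, J) = Add(12, 0) = 12)
Pow(Add(Function('j')(182, 397), Mul(40338, -2)), Rational(1, 2)) = Pow(Add(12, Mul(40338, -2)), Rational(1, 2)) = Pow(Add(12, -80676), Rational(1, 2)) = Pow(-80664, Rational(1, 2)) = Mul(2, I, Pow(20166, Rational(1, 2)))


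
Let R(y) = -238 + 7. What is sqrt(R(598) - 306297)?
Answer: 4*I*sqrt(19158) ≈ 553.65*I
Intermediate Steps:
R(y) = -231
sqrt(R(598) - 306297) = sqrt(-231 - 306297) = sqrt(-306528) = 4*I*sqrt(19158)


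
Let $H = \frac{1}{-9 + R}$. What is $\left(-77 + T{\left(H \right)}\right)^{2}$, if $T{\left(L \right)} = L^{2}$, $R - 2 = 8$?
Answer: $5776$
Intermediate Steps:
$R = 10$ ($R = 2 + 8 = 10$)
$H = 1$ ($H = \frac{1}{-9 + 10} = 1^{-1} = 1$)
$\left(-77 + T{\left(H \right)}\right)^{2} = \left(-77 + 1^{2}\right)^{2} = \left(-77 + 1\right)^{2} = \left(-76\right)^{2} = 5776$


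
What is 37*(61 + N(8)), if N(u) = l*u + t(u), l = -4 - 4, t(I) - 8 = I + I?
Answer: 777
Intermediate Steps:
t(I) = 8 + 2*I (t(I) = 8 + (I + I) = 8 + 2*I)
l = -8
N(u) = 8 - 6*u (N(u) = -8*u + (8 + 2*u) = 8 - 6*u)
37*(61 + N(8)) = 37*(61 + (8 - 6*8)) = 37*(61 + (8 - 48)) = 37*(61 - 40) = 37*21 = 777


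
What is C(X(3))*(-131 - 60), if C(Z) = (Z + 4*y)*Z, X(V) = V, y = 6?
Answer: -15471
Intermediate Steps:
C(Z) = Z*(24 + Z) (C(Z) = (Z + 4*6)*Z = (Z + 24)*Z = (24 + Z)*Z = Z*(24 + Z))
C(X(3))*(-131 - 60) = (3*(24 + 3))*(-131 - 60) = (3*27)*(-191) = 81*(-191) = -15471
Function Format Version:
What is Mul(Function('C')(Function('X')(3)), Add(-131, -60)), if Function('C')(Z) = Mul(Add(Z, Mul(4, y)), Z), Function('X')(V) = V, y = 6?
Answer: -15471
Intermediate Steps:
Function('C')(Z) = Mul(Z, Add(24, Z)) (Function('C')(Z) = Mul(Add(Z, Mul(4, 6)), Z) = Mul(Add(Z, 24), Z) = Mul(Add(24, Z), Z) = Mul(Z, Add(24, Z)))
Mul(Function('C')(Function('X')(3)), Add(-131, -60)) = Mul(Mul(3, Add(24, 3)), Add(-131, -60)) = Mul(Mul(3, 27), -191) = Mul(81, -191) = -15471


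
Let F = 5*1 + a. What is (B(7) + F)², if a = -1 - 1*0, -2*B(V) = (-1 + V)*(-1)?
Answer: 49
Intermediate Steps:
B(V) = -½ + V/2 (B(V) = -(-1 + V)*(-1)/2 = -(1 - V)/2 = -½ + V/2)
a = -1 (a = -1 + 0 = -1)
F = 4 (F = 5*1 - 1 = 5 - 1 = 4)
(B(7) + F)² = ((-½ + (½)*7) + 4)² = ((-½ + 7/2) + 4)² = (3 + 4)² = 7² = 49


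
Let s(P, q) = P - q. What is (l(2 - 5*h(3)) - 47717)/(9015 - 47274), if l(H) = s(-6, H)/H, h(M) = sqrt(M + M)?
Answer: 1161136/930969 - 5*sqrt(6)/930969 ≈ 1.2472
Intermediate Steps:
h(M) = sqrt(2)*sqrt(M) (h(M) = sqrt(2*M) = sqrt(2)*sqrt(M))
l(H) = (-6 - H)/H
(l(2 - 5*h(3)) - 47717)/(9015 - 47274) = ((-6 - (2 - 5*sqrt(2)*sqrt(3)))/(2 - 5*sqrt(2)*sqrt(3)) - 47717)/(9015 - 47274) = ((-6 - (2 - 5*sqrt(6)))/(2 - 5*sqrt(6)) - 47717)/(-38259) = ((-6 + (-2 + 5*sqrt(6)))/(2 - 5*sqrt(6)) - 47717)*(-1/38259) = ((-8 + 5*sqrt(6))/(2 - 5*sqrt(6)) - 47717)*(-1/38259) = (-47717 + (-8 + 5*sqrt(6))/(2 - 5*sqrt(6)))*(-1/38259) = 47717/38259 - (-8 + 5*sqrt(6))/(38259*(2 - 5*sqrt(6)))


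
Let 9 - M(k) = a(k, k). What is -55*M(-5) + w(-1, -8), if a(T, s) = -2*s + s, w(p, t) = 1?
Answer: -219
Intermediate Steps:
a(T, s) = -s
M(k) = 9 + k (M(k) = 9 - (-1)*k = 9 + k)
-55*M(-5) + w(-1, -8) = -55*(9 - 5) + 1 = -55*4 + 1 = -220 + 1 = -219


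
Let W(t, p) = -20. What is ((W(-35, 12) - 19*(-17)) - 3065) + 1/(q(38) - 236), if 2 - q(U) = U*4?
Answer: -1066133/386 ≈ -2762.0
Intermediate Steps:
q(U) = 2 - 4*U (q(U) = 2 - U*4 = 2 - 4*U)
((W(-35, 12) - 19*(-17)) - 3065) + 1/(q(38) - 236) = ((-20 - 19*(-17)) - 3065) + 1/((2 - 4*38) - 236) = ((-20 - 1*(-323)) - 3065) + 1/((2 - 152) - 236) = ((-20 + 323) - 3065) + 1/(-150 - 236) = (303 - 3065) + 1/(-386) = -2762 - 1/386 = -1066133/386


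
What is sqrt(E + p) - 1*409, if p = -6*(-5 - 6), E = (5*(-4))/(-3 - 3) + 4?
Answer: -409 + 2*sqrt(165)/3 ≈ -400.44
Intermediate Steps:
E = 22/3 (E = -20/(-6) + 4 = -1/6*(-20) + 4 = 10/3 + 4 = 22/3 ≈ 7.3333)
p = 66 (p = -6*(-11) = 66)
sqrt(E + p) - 1*409 = sqrt(22/3 + 66) - 1*409 = sqrt(220/3) - 409 = 2*sqrt(165)/3 - 409 = -409 + 2*sqrt(165)/3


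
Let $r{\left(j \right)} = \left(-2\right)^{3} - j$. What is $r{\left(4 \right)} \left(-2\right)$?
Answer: $24$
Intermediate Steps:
$r{\left(j \right)} = -8 - j$
$r{\left(4 \right)} \left(-2\right) = \left(-8 - 4\right) \left(-2\right) = \left(-12\right) \left(-2\right) = 24$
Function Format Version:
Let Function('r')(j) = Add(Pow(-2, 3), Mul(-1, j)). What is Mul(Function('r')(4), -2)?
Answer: 24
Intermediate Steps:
Function('r')(j) = Add(-8, Mul(-1, j))
Mul(Function('r')(4), -2) = Mul(Add(-8, Mul(-1, 4)), -2) = Mul(Add(-8, -4), -2) = Mul(-12, -2) = 24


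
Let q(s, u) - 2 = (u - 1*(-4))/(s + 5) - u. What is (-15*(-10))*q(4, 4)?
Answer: -500/3 ≈ -166.67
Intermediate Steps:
q(s, u) = 2 - u + (4 + u)/(5 + s) (q(s, u) = 2 + ((u - 1*(-4))/(s + 5) - u) = 2 + ((u + 4)/(5 + s) - u) = 2 + ((4 + u)/(5 + s) - u) = 2 + (-u + (4 + u)/(5 + s)) = 2 - u + (4 + u)/(5 + s))
(-15*(-10))*q(4, 4) = (-15*(-10))*((14 - 4*4 + 2*4 - 1*4*4)/(5 + 4)) = 150*((14 - 16 + 8 - 16)/9) = 150*((1/9)*(-10)) = 150*(-10/9) = -500/3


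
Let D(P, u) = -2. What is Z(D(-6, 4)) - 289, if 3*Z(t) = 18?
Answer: -283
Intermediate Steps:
Z(t) = 6 (Z(t) = (⅓)*18 = 6)
Z(D(-6, 4)) - 289 = 6 - 289 = -283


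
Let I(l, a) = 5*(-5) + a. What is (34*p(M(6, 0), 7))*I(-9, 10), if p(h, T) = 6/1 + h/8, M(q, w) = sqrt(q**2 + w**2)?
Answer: -6885/2 ≈ -3442.5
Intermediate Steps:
I(l, a) = -25 + a
p(h, T) = 6 + h/8 (p(h, T) = 6*1 + h*(1/8) = 6 + h/8)
(34*p(M(6, 0), 7))*I(-9, 10) = (34*(6 + sqrt(6**2 + 0**2)/8))*(-25 + 10) = (34*(6 + sqrt(36 + 0)/8))*(-15) = (34*(6 + sqrt(36)/8))*(-15) = (34*(6 + (1/8)*6))*(-15) = (34*(6 + 3/4))*(-15) = (34*(27/4))*(-15) = (459/2)*(-15) = -6885/2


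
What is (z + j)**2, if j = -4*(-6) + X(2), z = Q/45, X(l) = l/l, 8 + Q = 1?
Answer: 1249924/2025 ≈ 617.25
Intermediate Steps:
Q = -7 (Q = -8 + 1 = -7)
X(l) = 1
z = -7/45 ≈ -0.15556
j = 25 (j = -4*(-6) + 1 = 24 + 1 = 25)
(z + j)**2 = (-7/45 + 25)**2 = (1118/45)**2 = 1249924/2025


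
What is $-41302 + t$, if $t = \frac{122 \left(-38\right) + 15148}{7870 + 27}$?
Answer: $- \frac{326151382}{7897} \approx -41301.0$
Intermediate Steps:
$t = \frac{10512}{7897}$ ($t = \frac{-4636 + 15148}{7897} = 10512 \cdot \frac{1}{7897} = \frac{10512}{7897} \approx 1.3311$)
$-41302 + t = -41302 + \frac{10512}{7897} = - \frac{326151382}{7897}$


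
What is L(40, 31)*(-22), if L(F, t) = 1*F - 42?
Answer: 44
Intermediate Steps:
L(F, t) = -42 + F (L(F, t) = F - 42 = -42 + F)
L(40, 31)*(-22) = (-42 + 40)*(-22) = -2*(-22) = 44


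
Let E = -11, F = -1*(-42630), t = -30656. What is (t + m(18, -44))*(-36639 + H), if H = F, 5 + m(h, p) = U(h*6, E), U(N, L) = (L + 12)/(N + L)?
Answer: -17817928956/97 ≈ -1.8369e+8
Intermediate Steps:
F = 42630
U(N, L) = (12 + L)/(L + N)
m(h, p) = -5 + 1/(-11 + 6*h) (m(h, p) = -5 + (12 - 11)/(-11 + h*6) = -5 + 1/(-11 + 6*h))
H = 42630
(t + m(18, -44))*(-36639 + H) = (-30656 + 2*(28 - 15*18)/(-11 + 6*18))*(-36639 + 42630) = (-30656 + 2*(28 - 270)/(-11 + 108))*5991 = (-30656 + 2*(-242)/97)*5991 = (-30656 + 2*(1/97)*(-242))*5991 = (-30656 - 484/97)*5991 = -2974116/97*5991 = -17817928956/97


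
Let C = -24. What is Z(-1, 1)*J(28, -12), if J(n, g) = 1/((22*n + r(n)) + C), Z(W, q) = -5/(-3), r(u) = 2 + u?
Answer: 5/1866 ≈ 0.0026795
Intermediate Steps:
Z(W, q) = 5/3 (Z(W, q) = -5*(-1/3) = 5/3)
J(n, g) = 1/(-22 + 23*n) (J(n, g) = 1/((22*n + (2 + n)) - 24) = 1/((2 + 23*n) - 24) = 1/(-22 + 23*n))
Z(-1, 1)*J(28, -12) = 5/(3*(-22 + 23*28)) = 5/(3*(-22 + 644)) = (5/3)/622 = (5/3)*(1/622) = 5/1866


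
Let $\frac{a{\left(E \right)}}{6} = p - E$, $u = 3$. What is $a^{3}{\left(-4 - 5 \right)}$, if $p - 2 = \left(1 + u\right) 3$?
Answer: $2628072$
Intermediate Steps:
$p = 14$ ($p = 2 + \left(1 + 3\right) 3 = 2 + 4 \cdot 3 = 2 + 12 = 14$)
$a{\left(E \right)} = 84 - 6 E$ ($a{\left(E \right)} = 6 \left(14 - E\right) = 84 - 6 E$)
$a^{3}{\left(-4 - 5 \right)} = \left(84 - 6 \left(-4 - 5\right)\right)^{3} = \left(84 - -54\right)^{3} = \left(84 + 54\right)^{3} = 138^{3} = 2628072$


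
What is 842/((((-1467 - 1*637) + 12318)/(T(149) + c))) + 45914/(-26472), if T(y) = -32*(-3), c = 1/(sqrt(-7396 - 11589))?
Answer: 417704777/67596252 - 421*I*sqrt(18985)/96956395 ≈ 6.1794 - 0.00059829*I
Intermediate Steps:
c = -I*sqrt(18985)/18985 (c = 1/(sqrt(-18985)) = 1/(I*sqrt(18985)) = -I*sqrt(18985)/18985 ≈ -0.0072576*I)
T(y) = 96
842/((((-1467 - 1*637) + 12318)/(T(149) + c))) + 45914/(-26472) = 842/((((-1467 - 1*637) + 12318)/(96 - I*sqrt(18985)/18985))) + 45914/(-26472) = 842/((((-1467 - 637) + 12318)/(96 - I*sqrt(18985)/18985))) + 45914*(-1/26472) = 842/(((-2104 + 12318)/(96 - I*sqrt(18985)/18985))) - 22957/13236 = 842/((10214/(96 - I*sqrt(18985)/18985))) - 22957/13236 = 842*(48/5107 - I*sqrt(18985)/193912790) - 22957/13236 = (40416/5107 - 421*I*sqrt(18985)/96956395) - 22957/13236 = 417704777/67596252 - 421*I*sqrt(18985)/96956395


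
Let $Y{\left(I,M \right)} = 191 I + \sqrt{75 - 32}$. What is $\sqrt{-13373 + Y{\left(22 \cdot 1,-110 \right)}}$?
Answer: $\sqrt{-9171 + \sqrt{43}} \approx 95.731 i$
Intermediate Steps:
$Y{\left(I,M \right)} = \sqrt{43} + 191 I$ ($Y{\left(I,M \right)} = 191 I + \sqrt{43} = \sqrt{43} + 191 I$)
$\sqrt{-13373 + Y{\left(22 \cdot 1,-110 \right)}} = \sqrt{-13373 + \left(\sqrt{43} + 191 \cdot 22 \cdot 1\right)} = \sqrt{-13373 + \left(\sqrt{43} + 191 \cdot 22\right)} = \sqrt{-13373 + \left(\sqrt{43} + 4202\right)} = \sqrt{-13373 + \left(4202 + \sqrt{43}\right)} = \sqrt{-9171 + \sqrt{43}}$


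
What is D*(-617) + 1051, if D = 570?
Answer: -350639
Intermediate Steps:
D*(-617) + 1051 = 570*(-617) + 1051 = -351690 + 1051 = -350639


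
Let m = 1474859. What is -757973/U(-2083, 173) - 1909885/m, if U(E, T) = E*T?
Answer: 429659052092/531478714381 ≈ 0.80842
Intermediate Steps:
-757973/U(-2083, 173) - 1909885/m = -757973/((-2083*173)) - 1909885/1474859 = -757973/(-360359) - 1909885*1/1474859 = -757973*(-1/360359) - 1909885/1474859 = 757973/360359 - 1909885/1474859 = 429659052092/531478714381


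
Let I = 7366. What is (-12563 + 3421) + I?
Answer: -1776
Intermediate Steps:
(-12563 + 3421) + I = (-12563 + 3421) + 7366 = -9142 + 7366 = -1776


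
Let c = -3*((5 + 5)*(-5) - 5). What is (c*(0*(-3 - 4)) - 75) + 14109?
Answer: 14034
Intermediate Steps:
c = 165 (c = -3*(10*(-5) - 5) = -3*(-50 - 5) = -3*(-55) = 165)
(c*(0*(-3 - 4)) - 75) + 14109 = (165*(0*(-3 - 4)) - 75) + 14109 = (165*(0*(-7)) - 75) + 14109 = (165*0 - 75) + 14109 = (0 - 75) + 14109 = -75 + 14109 = 14034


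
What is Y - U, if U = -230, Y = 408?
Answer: 638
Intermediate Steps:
Y - U = 408 - 1*(-230) = 408 + 230 = 638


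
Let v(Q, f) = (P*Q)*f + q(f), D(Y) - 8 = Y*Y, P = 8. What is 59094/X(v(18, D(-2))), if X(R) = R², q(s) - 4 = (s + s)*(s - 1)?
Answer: 29547/1992008 ≈ 0.014833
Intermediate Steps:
D(Y) = 8 + Y² (D(Y) = 8 + Y*Y = 8 + Y²)
q(s) = 4 + 2*s*(-1 + s) (q(s) = 4 + (s + s)*(s - 1) = 4 + (2*s)*(-1 + s) = 4 + 2*s*(-1 + s))
v(Q, f) = 4 - 2*f + 2*f² + 8*Q*f (v(Q, f) = (8*Q)*f + (4 - 2*f + 2*f²) = 8*Q*f + (4 - 2*f + 2*f²) = 4 - 2*f + 2*f² + 8*Q*f)
59094/X(v(18, D(-2))) = 59094/((4 - 2*(8 + (-2)²) + 2*(8 + (-2)²)² + 8*18*(8 + (-2)²))²) = 59094/((4 - 2*(8 + 4) + 2*(8 + 4)² + 8*18*(8 + 4))²) = 59094/((4 - 2*12 + 2*12² + 8*18*12)²) = 59094/((4 - 24 + 2*144 + 1728)²) = 59094/((4 - 24 + 288 + 1728)²) = 59094/(1996²) = 59094/3984016 = 59094*(1/3984016) = 29547/1992008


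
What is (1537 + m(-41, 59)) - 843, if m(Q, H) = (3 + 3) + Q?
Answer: 659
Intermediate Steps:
m(Q, H) = 6 + Q
(1537 + m(-41, 59)) - 843 = (1537 + (6 - 41)) - 843 = (1537 - 35) - 843 = 1502 - 843 = 659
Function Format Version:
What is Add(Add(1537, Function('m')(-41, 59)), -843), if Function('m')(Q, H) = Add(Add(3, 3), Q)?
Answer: 659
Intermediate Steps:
Function('m')(Q, H) = Add(6, Q)
Add(Add(1537, Function('m')(-41, 59)), -843) = Add(Add(1537, Add(6, -41)), -843) = Add(Add(1537, -35), -843) = Add(1502, -843) = 659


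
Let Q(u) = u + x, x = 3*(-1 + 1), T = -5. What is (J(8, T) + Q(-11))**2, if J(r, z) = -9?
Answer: 400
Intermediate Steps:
x = 0 (x = 3*0 = 0)
Q(u) = u (Q(u) = u + 0 = u)
(J(8, T) + Q(-11))**2 = (-9 - 11)**2 = (-20)**2 = 400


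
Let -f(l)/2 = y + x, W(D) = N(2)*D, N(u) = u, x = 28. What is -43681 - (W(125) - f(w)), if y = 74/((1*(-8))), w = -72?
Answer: -87937/2 ≈ -43969.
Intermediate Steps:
W(D) = 2*D
y = -37/4 (y = 74/(-8) = 74*(-⅛) = -37/4 ≈ -9.2500)
f(l) = -75/2 (f(l) = -2*(-37/4 + 28) = -2*75/4 = -75/2)
-43681 - (W(125) - f(w)) = -43681 - (2*125 - 1*(-75/2)) = -43681 - (250 + 75/2) = -43681 - 1*575/2 = -43681 - 575/2 = -87937/2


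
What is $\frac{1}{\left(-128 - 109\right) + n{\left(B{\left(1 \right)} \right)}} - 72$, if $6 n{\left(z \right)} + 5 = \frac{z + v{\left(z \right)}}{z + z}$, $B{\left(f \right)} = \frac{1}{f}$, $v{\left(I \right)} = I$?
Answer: $- \frac{51339}{713} \approx -72.004$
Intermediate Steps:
$n{\left(z \right)} = - \frac{2}{3}$ ($n{\left(z \right)} = - \frac{5}{6} + \frac{\left(z + z\right) \frac{1}{z + z}}{6} = - \frac{5}{6} + \frac{2 z \frac{1}{2 z}}{6} = - \frac{5}{6} + \frac{1}{6} \cdot 1 = - \frac{5}{6} + \frac{1}{6} = - \frac{2}{3}$)
$\frac{1}{\left(-128 - 109\right) + n{\left(B{\left(1 \right)} \right)}} - 72 = \frac{1}{\left(-128 - 109\right) - \frac{2}{3}} - 72 = \frac{1}{-237 - \frac{2}{3}} - 72 = \frac{1}{- \frac{713}{3}} - 72 = - \frac{3}{713} - 72 = - \frac{51339}{713}$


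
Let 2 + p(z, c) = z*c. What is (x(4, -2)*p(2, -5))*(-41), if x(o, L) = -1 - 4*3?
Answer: -6396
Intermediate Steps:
x(o, L) = -13 (x(o, L) = -1 - 12 = -13)
p(z, c) = -2 + c*z (p(z, c) = -2 + z*c = -2 + c*z)
(x(4, -2)*p(2, -5))*(-41) = -13*(-2 - 5*2)*(-41) = -13*(-2 - 10)*(-41) = -13*(-12)*(-41) = 156*(-41) = -6396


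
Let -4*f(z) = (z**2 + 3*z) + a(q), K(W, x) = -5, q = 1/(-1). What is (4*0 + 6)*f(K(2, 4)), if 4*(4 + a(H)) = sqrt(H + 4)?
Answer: -9 - 3*sqrt(3)/8 ≈ -9.6495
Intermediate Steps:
q = -1
a(H) = -4 + sqrt(4 + H)/4 (a(H) = -4 + sqrt(H + 4)/4 = -4 + sqrt(4 + H)/4)
f(z) = 1 - 3*z/4 - z**2/4 - sqrt(3)/16 (f(z) = -((z**2 + 3*z) + (-4 + sqrt(4 - 1)/4))/4 = -((z**2 + 3*z) + (-4 + sqrt(3)/4))/4 = -(-4 + z**2 + 3*z + sqrt(3)/4)/4 = 1 - 3*z/4 - z**2/4 - sqrt(3)/16)
(4*0 + 6)*f(K(2, 4)) = (4*0 + 6)*(1 - 3/4*(-5) - 1/4*(-5)**2 - sqrt(3)/16) = (0 + 6)*(1 + 15/4 - 1/4*25 - sqrt(3)/16) = 6*(1 + 15/4 - 25/4 - sqrt(3)/16) = 6*(-3/2 - sqrt(3)/16) = -9 - 3*sqrt(3)/8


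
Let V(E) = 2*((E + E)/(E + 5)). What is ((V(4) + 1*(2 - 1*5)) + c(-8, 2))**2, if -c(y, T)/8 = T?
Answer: 24025/81 ≈ 296.60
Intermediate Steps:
c(y, T) = -8*T
V(E) = 4*E/(5 + E) (V(E) = 2*((2*E)/(5 + E)) = 2*(2*E/(5 + E)) = 4*E/(5 + E))
((V(4) + 1*(2 - 1*5)) + c(-8, 2))**2 = ((4*4/(5 + 4) + 1*(2 - 1*5)) - 8*2)**2 = ((4*4/9 + 1*(2 - 5)) - 16)**2 = ((4*4*(1/9) + 1*(-3)) - 16)**2 = ((16/9 - 3) - 16)**2 = (-11/9 - 16)**2 = (-155/9)**2 = 24025/81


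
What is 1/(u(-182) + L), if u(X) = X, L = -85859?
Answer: -1/86041 ≈ -1.1622e-5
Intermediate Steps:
1/(u(-182) + L) = 1/(-182 - 85859) = 1/(-86041) = -1/86041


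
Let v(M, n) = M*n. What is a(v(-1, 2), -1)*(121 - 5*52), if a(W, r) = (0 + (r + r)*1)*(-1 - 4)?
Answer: -1390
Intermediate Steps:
a(W, r) = -10*r (a(W, r) = (0 + (2*r)*1)*(-5) = (0 + 2*r)*(-5) = (2*r)*(-5) = -10*r)
a(v(-1, 2), -1)*(121 - 5*52) = (-10*(-1))*(121 - 5*52) = 10*(121 - 260) = 10*(-139) = -1390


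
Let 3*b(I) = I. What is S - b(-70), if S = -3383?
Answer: -10079/3 ≈ -3359.7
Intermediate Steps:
b(I) = I/3
S - b(-70) = -3383 - (-70)/3 = -3383 - 1*(-70/3) = -3383 + 70/3 = -10079/3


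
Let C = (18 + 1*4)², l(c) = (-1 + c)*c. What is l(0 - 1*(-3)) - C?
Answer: -478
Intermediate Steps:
l(c) = c*(-1 + c)
C = 484 (C = (18 + 4)² = 22² = 484)
l(0 - 1*(-3)) - C = (0 - 1*(-3))*(-1 + (0 - 1*(-3))) - 1*484 = (0 + 3)*(-1 + (0 + 3)) - 484 = 3*(-1 + 3) - 484 = 3*2 - 484 = 6 - 484 = -478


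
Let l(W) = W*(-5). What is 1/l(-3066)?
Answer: 1/15330 ≈ 6.5232e-5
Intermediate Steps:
l(W) = -5*W
1/l(-3066) = 1/(-5*(-3066)) = 1/15330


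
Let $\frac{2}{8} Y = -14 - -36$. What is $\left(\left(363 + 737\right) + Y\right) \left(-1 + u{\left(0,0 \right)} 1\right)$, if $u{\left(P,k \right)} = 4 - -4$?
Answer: $8316$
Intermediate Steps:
$u{\left(P,k \right)} = 8$ ($u{\left(P,k \right)} = 4 + 4 = 8$)
$Y = 88$ ($Y = 4 \left(-14 - -36\right) = 4 \left(-14 + 36\right) = 4 \cdot 22 = 88$)
$\left(\left(363 + 737\right) + Y\right) \left(-1 + u{\left(0,0 \right)} 1\right) = \left(\left(363 + 737\right) + 88\right) \left(-1 + 8 \cdot 1\right) = \left(1100 + 88\right) \left(-1 + 8\right) = 1188 \cdot 7 = 8316$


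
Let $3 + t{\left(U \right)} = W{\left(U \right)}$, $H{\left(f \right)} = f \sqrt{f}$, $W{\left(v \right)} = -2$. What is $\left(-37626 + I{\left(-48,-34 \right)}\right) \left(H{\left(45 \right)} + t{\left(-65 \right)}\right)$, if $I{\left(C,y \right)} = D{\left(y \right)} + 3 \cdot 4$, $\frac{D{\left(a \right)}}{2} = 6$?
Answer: $188010 - 5076270 \sqrt{5} \approx -1.1163 \cdot 10^{7}$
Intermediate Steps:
$D{\left(a \right)} = 12$ ($D{\left(a \right)} = 2 \cdot 6 = 12$)
$H{\left(f \right)} = f^{\frac{3}{2}}$
$I{\left(C,y \right)} = 24$ ($I{\left(C,y \right)} = 12 + 3 \cdot 4 = 12 + 12 = 24$)
$t{\left(U \right)} = -5$ ($t{\left(U \right)} = -3 - 2 = -5$)
$\left(-37626 + I{\left(-48,-34 \right)}\right) \left(H{\left(45 \right)} + t{\left(-65 \right)}\right) = \left(-37626 + 24\right) \left(45^{\frac{3}{2}} - 5\right) = - 37602 \left(135 \sqrt{5} - 5\right) = - 37602 \left(-5 + 135 \sqrt{5}\right) = 188010 - 5076270 \sqrt{5}$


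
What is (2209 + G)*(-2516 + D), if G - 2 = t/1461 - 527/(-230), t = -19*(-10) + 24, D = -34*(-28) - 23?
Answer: -17106974431/4870 ≈ -3.5127e+6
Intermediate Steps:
D = 929 (D = 952 - 23 = 929)
t = 214 (t = 190 + 24 = 214)
G = 1491227/336030 (G = 2 + (214/1461 - 527/(-230)) = 2 + (214*(1/1461) - 527*(-1/230)) = 2 + (214/1461 + 527/230) = 2 + 819167/336030 = 1491227/336030 ≈ 4.4378)
(2209 + G)*(-2516 + D) = (2209 + 1491227/336030)*(-2516 + 929) = (743781497/336030)*(-1587) = -17106974431/4870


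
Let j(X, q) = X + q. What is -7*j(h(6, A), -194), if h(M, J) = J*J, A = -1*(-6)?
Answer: 1106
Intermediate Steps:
A = 6
h(M, J) = J²
-7*j(h(6, A), -194) = -7*(6² - 194) = -7*(36 - 194) = -7*(-158) = 1106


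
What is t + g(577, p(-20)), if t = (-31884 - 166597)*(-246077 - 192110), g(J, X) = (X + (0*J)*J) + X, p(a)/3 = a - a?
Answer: 86971793947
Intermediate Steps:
p(a) = 0 (p(a) = 3*(a - a) = 3*0 = 0)
g(J, X) = 2*X (g(J, X) = (X + 0*J) + X = (X + 0) + X = X + X = 2*X)
t = 86971793947 (t = -198481*(-438187) = 86971793947)
t + g(577, p(-20)) = 86971793947 + 2*0 = 86971793947 + 0 = 86971793947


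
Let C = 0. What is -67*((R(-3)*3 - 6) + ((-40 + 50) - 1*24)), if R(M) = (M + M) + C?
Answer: 2546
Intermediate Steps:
R(M) = 2*M (R(M) = (M + M) + 0 = 2*M + 0 = 2*M)
-67*((R(-3)*3 - 6) + ((-40 + 50) - 1*24)) = -67*(((2*(-3))*3 - 6) + ((-40 + 50) - 1*24)) = -67*((-6*3 - 6) + (10 - 24)) = -67*((-18 - 6) - 14) = -67*(-24 - 14) = -67*(-38) = 2546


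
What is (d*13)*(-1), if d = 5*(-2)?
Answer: 130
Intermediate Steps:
d = -10
(d*13)*(-1) = -10*13*(-1) = -130*(-1) = 130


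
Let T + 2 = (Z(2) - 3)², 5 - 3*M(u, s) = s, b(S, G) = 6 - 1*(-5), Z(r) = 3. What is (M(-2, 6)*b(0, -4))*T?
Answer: 22/3 ≈ 7.3333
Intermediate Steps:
b(S, G) = 11 (b(S, G) = 6 + 5 = 11)
M(u, s) = 5/3 - s/3
T = -2 (T = -2 + (3 - 3)² = -2 + 0² = -2 + 0 = -2)
(M(-2, 6)*b(0, -4))*T = ((5/3 - ⅓*6)*11)*(-2) = ((5/3 - 2)*11)*(-2) = -⅓*11*(-2) = -11/3*(-2) = 22/3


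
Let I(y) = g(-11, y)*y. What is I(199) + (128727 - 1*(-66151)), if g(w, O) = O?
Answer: 234479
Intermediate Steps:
I(y) = y² (I(y) = y*y = y²)
I(199) + (128727 - 1*(-66151)) = 199² + (128727 - 1*(-66151)) = 39601 + (128727 + 66151) = 39601 + 194878 = 234479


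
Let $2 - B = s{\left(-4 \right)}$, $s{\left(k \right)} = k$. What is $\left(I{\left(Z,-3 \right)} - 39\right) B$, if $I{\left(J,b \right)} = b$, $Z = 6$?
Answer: $-252$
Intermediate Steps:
$B = 6$ ($B = 2 - -4 = 2 + 4 = 6$)
$\left(I{\left(Z,-3 \right)} - 39\right) B = \left(-3 - 39\right) 6 = \left(-42\right) 6 = -252$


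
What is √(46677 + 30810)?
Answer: √77487 ≈ 278.36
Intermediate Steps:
√(46677 + 30810) = √77487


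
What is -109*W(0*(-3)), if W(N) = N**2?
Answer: 0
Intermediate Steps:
-109*W(0*(-3)) = -109*(0*(-3))**2 = -109*0**2 = -109*0 = 0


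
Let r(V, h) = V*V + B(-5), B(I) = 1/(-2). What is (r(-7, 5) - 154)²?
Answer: 44521/4 ≈ 11130.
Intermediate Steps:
B(I) = -½
r(V, h) = -½ + V² (r(V, h) = V*V - ½ = V² - ½ = -½ + V²)
(r(-7, 5) - 154)² = ((-½ + (-7)²) - 154)² = ((-½ + 49) - 154)² = (97/2 - 154)² = (-211/2)² = 44521/4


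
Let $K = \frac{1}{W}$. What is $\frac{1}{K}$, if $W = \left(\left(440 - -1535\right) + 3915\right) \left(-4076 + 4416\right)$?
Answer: $2002600$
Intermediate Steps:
$W = 2002600$ ($W = \left(\left(440 + 1535\right) + 3915\right) 340 = \left(1975 + 3915\right) 340 = 5890 \cdot 340 = 2002600$)
$K = \frac{1}{2002600} \approx 4.9935 \cdot 10^{-7}$
$\frac{1}{K} = \frac{1}{\frac{1}{2002600}} = 2002600$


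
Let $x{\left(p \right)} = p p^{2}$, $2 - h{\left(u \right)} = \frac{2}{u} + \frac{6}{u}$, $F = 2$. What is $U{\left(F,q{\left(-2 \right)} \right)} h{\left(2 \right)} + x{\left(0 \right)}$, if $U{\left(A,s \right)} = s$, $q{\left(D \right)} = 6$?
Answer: $-12$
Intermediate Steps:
$h{\left(u \right)} = 2 - \frac{8}{u}$ ($h{\left(u \right)} = 2 - \left(\frac{2}{u} + \frac{6}{u}\right) = 2 - \frac{8}{u}$)
$x{\left(p \right)} = p^{3}$
$U{\left(F,q{\left(-2 \right)} \right)} h{\left(2 \right)} + x{\left(0 \right)} = 6 \left(2 - \frac{8}{2}\right) + 0^{3} = 6 \left(2 - 4\right) + 0 = 6 \left(-2\right) + 0 = -12 + 0 = -12$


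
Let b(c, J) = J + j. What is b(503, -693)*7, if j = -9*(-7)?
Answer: -4410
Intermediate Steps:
j = 63
b(c, J) = 63 + J (b(c, J) = J + 63 = 63 + J)
b(503, -693)*7 = (63 - 693)*7 = -630*7 = -4410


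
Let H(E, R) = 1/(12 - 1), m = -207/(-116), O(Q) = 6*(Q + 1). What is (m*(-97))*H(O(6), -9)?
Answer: -20079/1276 ≈ -15.736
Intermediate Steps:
O(Q) = 6 + 6*Q (O(Q) = 6*(1 + Q) = 6 + 6*Q)
m = 207/116 (m = -207*(-1/116) = 207/116 ≈ 1.7845)
H(E, R) = 1/11
(m*(-97))*H(O(6), -9) = ((207/116)*(-97))*(1/11) = -20079/116*1/11 = -20079/1276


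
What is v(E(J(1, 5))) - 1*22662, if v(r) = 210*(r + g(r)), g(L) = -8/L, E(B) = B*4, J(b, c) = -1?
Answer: -23082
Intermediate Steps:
E(B) = 4*B
v(r) = -1680/r + 210*r (v(r) = 210*(r - 8/r) = -1680/r + 210*r)
v(E(J(1, 5))) - 1*22662 = (-1680/(4*(-1)) + 210*(4*(-1))) - 1*22662 = (-1680/(-4) + 210*(-4)) - 22662 = (-1680*(-1/4) - 840) - 22662 = (420 - 840) - 22662 = -420 - 22662 = -23082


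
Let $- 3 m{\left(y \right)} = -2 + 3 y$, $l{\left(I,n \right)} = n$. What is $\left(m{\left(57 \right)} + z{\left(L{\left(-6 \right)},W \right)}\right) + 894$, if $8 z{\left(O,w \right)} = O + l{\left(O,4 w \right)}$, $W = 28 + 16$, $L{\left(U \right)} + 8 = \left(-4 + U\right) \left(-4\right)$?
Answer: $\frac{2591}{3} \approx 863.67$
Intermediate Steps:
$m{\left(y \right)} = \frac{2}{3} - y$ ($m{\left(y \right)} = - \frac{-2 + 3 y}{3} = \frac{2}{3} - y$)
$L{\left(U \right)} = 8 - 4 U$ ($L{\left(U \right)} = -8 + \left(-4 + U\right) \left(-4\right) = -8 - \left(-16 + 4 U\right) = 8 - 4 U$)
$W = 44$
$z{\left(O,w \right)} = \frac{w}{2} + \frac{O}{8}$ ($z{\left(O,w \right)} = \frac{O + 4 w}{8} = \frac{w}{2} + \frac{O}{8}$)
$\left(m{\left(57 \right)} + z{\left(L{\left(-6 \right)},W \right)}\right) + 894 = \left(\left(\frac{2}{3} - 57\right) + \left(\frac{1}{2} \cdot 44 + \frac{8 - -24}{8}\right)\right) + 894 = \left(\left(\frac{2}{3} - 57\right) + \left(22 + \frac{8 + 24}{8}\right)\right) + 894 = \left(- \frac{169}{3} + \left(22 + \frac{1}{8} \cdot 32\right)\right) + 894 = \left(- \frac{169}{3} + \left(22 + 4\right)\right) + 894 = \left(- \frac{169}{3} + 26\right) + 894 = - \frac{91}{3} + 894 = \frac{2591}{3}$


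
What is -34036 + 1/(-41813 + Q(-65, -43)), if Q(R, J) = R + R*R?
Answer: -1281557509/37653 ≈ -34036.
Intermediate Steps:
Q(R, J) = R + R²
-34036 + 1/(-41813 + Q(-65, -43)) = -34036 + 1/(-41813 - 65*(1 - 65)) = -34036 + 1/(-41813 - 65*(-64)) = -34036 + 1/(-41813 + 4160) = -34036 + 1/(-37653) = -34036 - 1/37653 = -1281557509/37653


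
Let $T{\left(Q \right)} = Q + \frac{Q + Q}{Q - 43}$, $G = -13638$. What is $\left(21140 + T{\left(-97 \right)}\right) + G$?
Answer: $\frac{518447}{70} \approx 7406.4$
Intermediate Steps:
$T{\left(Q \right)} = Q + \frac{2 Q}{-43 + Q}$
$\left(21140 + T{\left(-97 \right)}\right) + G = \left(21140 - \frac{97 \left(-41 - 97\right)}{-43 - 97}\right) - 13638 = \left(21140 - 97 \frac{1}{-140} \left(-138\right)\right) - 13638 = \left(21140 - \left(- \frac{97}{140}\right) \left(-138\right)\right) - 13638 = \left(21140 - \frac{6693}{70}\right) - 13638 = \frac{1473107}{70} - 13638 = \frac{518447}{70}$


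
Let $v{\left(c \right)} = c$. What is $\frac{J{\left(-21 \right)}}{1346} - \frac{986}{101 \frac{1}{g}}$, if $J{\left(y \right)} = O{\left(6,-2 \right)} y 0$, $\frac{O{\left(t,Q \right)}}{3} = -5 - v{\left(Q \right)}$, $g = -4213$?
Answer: $\frac{4154018}{101} \approx 41129.0$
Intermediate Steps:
$O{\left(t,Q \right)} = -15 - 3 Q$ ($O{\left(t,Q \right)} = 3 \left(-5 - Q\right) = -15 - 3 Q$)
$J{\left(y \right)} = 0$ ($J{\left(y \right)} = \left(-15 - -6\right) y 0 = \left(-15 + 6\right) 0 = \left(-9\right) 0 = 0$)
$\frac{J{\left(-21 \right)}}{1346} - \frac{986}{101 \frac{1}{g}} = \frac{0}{1346} - \frac{986}{101 \frac{1}{-4213}} = 0 \cdot \frac{1}{1346} - \frac{986}{101 \left(- \frac{1}{4213}\right)} = 0 - \frac{986}{- \frac{101}{4213}} = 0 - - \frac{4154018}{101} = 0 + \frac{4154018}{101} = \frac{4154018}{101}$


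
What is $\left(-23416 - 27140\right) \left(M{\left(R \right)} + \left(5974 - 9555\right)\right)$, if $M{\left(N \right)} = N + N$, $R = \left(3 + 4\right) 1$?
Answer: $180333252$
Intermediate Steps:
$R = 7$ ($R = 7 \cdot 1 = 7$)
$M{\left(N \right)} = 2 N$
$\left(-23416 - 27140\right) \left(M{\left(R \right)} + \left(5974 - 9555\right)\right) = \left(-23416 - 27140\right) \left(2 \cdot 7 + \left(5974 - 9555\right)\right) = - 50556 \left(14 + \left(5974 - 9555\right)\right) = - 50556 \left(14 - 3581\right) = \left(-50556\right) \left(-3567\right) = 180333252$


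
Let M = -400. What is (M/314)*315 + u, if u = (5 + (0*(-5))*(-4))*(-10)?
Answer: -70850/157 ≈ -451.27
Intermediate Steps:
u = -50 (u = (5 + 0*(-4))*(-10) = (5 + 0)*(-10) = 5*(-10) = -50)
(M/314)*315 + u = -400/314*315 - 50 = -400*1/314*315 - 50 = -200/157*315 - 50 = -63000/157 - 50 = -70850/157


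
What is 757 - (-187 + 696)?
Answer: 248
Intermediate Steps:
757 - (-187 + 696) = 757 - 1*509 = 757 - 509 = 248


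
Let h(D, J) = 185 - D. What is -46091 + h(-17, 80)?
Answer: -45889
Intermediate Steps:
-46091 + h(-17, 80) = -46091 + (185 - 1*(-17)) = -46091 + (185 + 17) = -46091 + 202 = -45889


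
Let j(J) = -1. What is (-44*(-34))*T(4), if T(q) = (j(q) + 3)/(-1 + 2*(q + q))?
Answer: 2992/15 ≈ 199.47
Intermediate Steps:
T(q) = 2/(-1 + 4*q) (T(q) = (-1 + 3)/(-1 + 2*(q + q)) = 2/(-1 + 2*(2*q)) = 2/(-1 + 4*q))
(-44*(-34))*T(4) = (-44*(-34))*(2/(-1 + 4*4)) = 1496*(2/(-1 + 16)) = 1496*(2/15) = 2992/15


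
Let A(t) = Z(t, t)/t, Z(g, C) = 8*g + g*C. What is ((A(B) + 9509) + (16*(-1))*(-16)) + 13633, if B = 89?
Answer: 23495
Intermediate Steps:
Z(g, C) = 8*g + C*g
A(t) = 8 + t (A(t) = (t*(8 + t))/t = 8 + t)
((A(B) + 9509) + (16*(-1))*(-16)) + 13633 = (((8 + 89) + 9509) + (16*(-1))*(-16)) + 13633 = ((97 + 9509) - 16*(-16)) + 13633 = (9606 + 256) + 13633 = 9862 + 13633 = 23495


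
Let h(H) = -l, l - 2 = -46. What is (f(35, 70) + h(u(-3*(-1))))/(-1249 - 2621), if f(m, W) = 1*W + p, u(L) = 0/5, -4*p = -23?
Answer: -479/15480 ≈ -0.030943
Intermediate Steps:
p = 23/4 (p = -¼*(-23) = 23/4 ≈ 5.7500)
l = -44 (l = 2 - 46 = -44)
u(L) = 0 (u(L) = 0*(⅕) = 0)
h(H) = 44 (h(H) = -1*(-44) = 44)
f(m, W) = 23/4 + W (f(m, W) = 1*W + 23/4 = W + 23/4 = 23/4 + W)
(f(35, 70) + h(u(-3*(-1))))/(-1249 - 2621) = ((23/4 + 70) + 44)/(-1249 - 2621) = (303/4 + 44)/(-3870) = (479/4)*(-1/3870) = -479/15480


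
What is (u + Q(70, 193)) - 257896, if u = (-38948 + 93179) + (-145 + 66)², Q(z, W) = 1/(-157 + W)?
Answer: -7107263/36 ≈ -1.9742e+5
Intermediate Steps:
u = 60472 (u = 54231 + (-79)² = 54231 + 6241 = 60472)
(u + Q(70, 193)) - 257896 = (60472 + 1/(-157 + 193)) - 257896 = (60472 + 1/36) - 257896 = 2176993/36 - 257896 = -7107263/36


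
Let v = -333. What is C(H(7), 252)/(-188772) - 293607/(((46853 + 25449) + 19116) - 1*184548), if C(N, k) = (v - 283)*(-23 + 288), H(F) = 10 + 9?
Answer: 17656830451/4395084090 ≈ 4.0174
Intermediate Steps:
H(F) = 19
C(N, k) = -163240 (C(N, k) = (-333 - 283)*(-23 + 288) = -616*265 = -163240)
C(H(7), 252)/(-188772) - 293607/(((46853 + 25449) + 19116) - 1*184548) = -163240/(-188772) - 293607/(((46853 + 25449) + 19116) - 1*184548) = -163240*(-1/188772) - 293607/((72302 + 19116) - 184548) = 40810/47193 - 293607/(91418 - 184548) = 40810/47193 - 293607/(-93130) = 40810/47193 - 293607*(-1/93130) = 40810/47193 + 293607/93130 = 17656830451/4395084090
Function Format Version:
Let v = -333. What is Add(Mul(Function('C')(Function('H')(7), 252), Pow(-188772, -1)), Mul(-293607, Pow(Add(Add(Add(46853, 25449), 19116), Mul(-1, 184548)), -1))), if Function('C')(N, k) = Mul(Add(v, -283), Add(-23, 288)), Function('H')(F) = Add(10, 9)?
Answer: Rational(17656830451, 4395084090) ≈ 4.0174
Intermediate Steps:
Function('H')(F) = 19
Function('C')(N, k) = -163240 (Function('C')(N, k) = Mul(Add(-333, -283), Add(-23, 288)) = Mul(-616, 265) = -163240)
Add(Mul(Function('C')(Function('H')(7), 252), Pow(-188772, -1)), Mul(-293607, Pow(Add(Add(Add(46853, 25449), 19116), Mul(-1, 184548)), -1))) = Add(Mul(-163240, Pow(-188772, -1)), Mul(-293607, Pow(Add(Add(Add(46853, 25449), 19116), Mul(-1, 184548)), -1))) = Add(Mul(-163240, Rational(-1, 188772)), Mul(-293607, Pow(Add(Add(72302, 19116), -184548), -1))) = Add(Rational(40810, 47193), Mul(-293607, Pow(Add(91418, -184548), -1))) = Add(Rational(40810, 47193), Mul(-293607, Pow(-93130, -1))) = Add(Rational(40810, 47193), Mul(-293607, Rational(-1, 93130))) = Add(Rational(40810, 47193), Rational(293607, 93130)) = Rational(17656830451, 4395084090)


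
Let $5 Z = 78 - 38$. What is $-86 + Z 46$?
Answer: $282$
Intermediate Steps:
$Z = 8$ ($Z = \frac{78 - 38}{5} = \frac{1}{5} \cdot 40 = 8$)
$-86 + Z 46 = -86 + 8 \cdot 46 = -86 + 368 = 282$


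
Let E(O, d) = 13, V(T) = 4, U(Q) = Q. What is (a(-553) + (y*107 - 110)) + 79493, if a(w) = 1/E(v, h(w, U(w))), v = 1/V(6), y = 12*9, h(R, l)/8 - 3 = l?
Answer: 1182208/13 ≈ 90939.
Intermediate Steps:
h(R, l) = 24 + 8*l
y = 108
v = ¼ (v = 1/4 = ¼ ≈ 0.25000)
a(w) = 1/13
(a(-553) + (y*107 - 110)) + 79493 = (1/13 + (108*107 - 110)) + 79493 = (1/13 + (11556 - 110)) + 79493 = (1/13 + 11446) + 79493 = 148799/13 + 79493 = 1182208/13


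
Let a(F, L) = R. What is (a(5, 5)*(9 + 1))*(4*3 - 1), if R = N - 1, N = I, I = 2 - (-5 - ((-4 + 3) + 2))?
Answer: 770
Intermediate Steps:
I = 8 (I = 2 - (-5 - (-1 + 2)) = 2 - (-5 - 1*1) = 2 - (-5 - 1) = 2 - 1*(-6) = 2 + 6 = 8)
N = 8
R = 7 (R = 8 - 1 = 7)
a(F, L) = 7
(a(5, 5)*(9 + 1))*(4*3 - 1) = (7*(9 + 1))*(4*3 - 1) = (7*10)*(12 - 1) = 70*11 = 770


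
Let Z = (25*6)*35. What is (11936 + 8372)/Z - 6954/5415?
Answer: 128876/49875 ≈ 2.5840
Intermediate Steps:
Z = 5250 (Z = 150*35 = 5250)
(11936 + 8372)/Z - 6954/5415 = (11936 + 8372)/5250 - 6954/5415 = 20308*(1/5250) - 6954*1/5415 = 10154/2625 - 122/95 = 128876/49875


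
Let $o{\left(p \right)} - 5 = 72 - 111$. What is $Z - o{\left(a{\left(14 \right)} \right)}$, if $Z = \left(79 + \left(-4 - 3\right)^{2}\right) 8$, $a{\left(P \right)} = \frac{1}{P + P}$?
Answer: $1058$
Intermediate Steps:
$a{\left(P \right)} = \frac{1}{2 P}$
$Z = 1024$ ($Z = \left(79 + \left(-7\right)^{2}\right) 8 = \left(79 + 49\right) 8 = 128 \cdot 8 = 1024$)
$o{\left(p \right)} = -34$ ($o{\left(p \right)} = 5 + \left(72 - 111\right) = 5 - 39 = -34$)
$Z - o{\left(a{\left(14 \right)} \right)} = 1024 - -34 = 1024 + 34 = 1058$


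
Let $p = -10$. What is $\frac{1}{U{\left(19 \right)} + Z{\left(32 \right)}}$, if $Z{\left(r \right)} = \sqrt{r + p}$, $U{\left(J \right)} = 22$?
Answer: $\frac{1}{21} - \frac{\sqrt{22}}{462} \approx 0.037467$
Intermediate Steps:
$Z{\left(r \right)} = \sqrt{-10 + r}$ ($Z{\left(r \right)} = \sqrt{r - 10} = \sqrt{-10 + r}$)
$\frac{1}{U{\left(19 \right)} + Z{\left(32 \right)}} = \frac{1}{22 + \sqrt{-10 + 32}} = \frac{1}{22 + \sqrt{22}}$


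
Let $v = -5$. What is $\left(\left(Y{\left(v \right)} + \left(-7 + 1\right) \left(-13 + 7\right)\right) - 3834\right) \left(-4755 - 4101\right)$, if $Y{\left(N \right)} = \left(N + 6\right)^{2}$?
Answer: $33626232$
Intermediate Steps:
$Y{\left(N \right)} = \left(6 + N\right)^{2}$
$\left(\left(Y{\left(v \right)} + \left(-7 + 1\right) \left(-13 + 7\right)\right) - 3834\right) \left(-4755 - 4101\right) = \left(\left(\left(6 - 5\right)^{2} + \left(-7 + 1\right) \left(-13 + 7\right)\right) - 3834\right) \left(-4755 - 4101\right) = \left(\left(1^{2} - -36\right) - 3834\right) \left(-8856\right) = \left(\left(1 + 36\right) - 3834\right) \left(-8856\right) = \left(37 - 3834\right) \left(-8856\right) = \left(-3797\right) \left(-8856\right) = 33626232$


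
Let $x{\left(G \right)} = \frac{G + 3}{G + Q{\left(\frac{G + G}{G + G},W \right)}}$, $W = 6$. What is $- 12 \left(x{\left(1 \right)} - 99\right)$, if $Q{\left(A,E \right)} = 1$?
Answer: $1164$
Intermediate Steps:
$x{\left(G \right)} = \frac{3 + G}{1 + G}$ ($x{\left(G \right)} = \frac{G + 3}{G + 1} = \frac{3 + G}{1 + G}$)
$- 12 \left(x{\left(1 \right)} - 99\right) = - 12 \left(\frac{3 + 1}{1 + 1} - 99\right) = - 12 \left(\frac{1}{2} \cdot 4 - 99\right) = - 12 \left(2 - 99\right) = \left(-12\right) \left(-97\right) = 1164$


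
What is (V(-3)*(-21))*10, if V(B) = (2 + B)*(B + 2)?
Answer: -210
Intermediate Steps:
V(B) = (2 + B)² (V(B) = (2 + B)*(2 + B) = (2 + B)²)
(V(-3)*(-21))*10 = ((2 - 3)²*(-21))*10 = ((-1)²*(-21))*10 = (1*(-21))*10 = -21*10 = -210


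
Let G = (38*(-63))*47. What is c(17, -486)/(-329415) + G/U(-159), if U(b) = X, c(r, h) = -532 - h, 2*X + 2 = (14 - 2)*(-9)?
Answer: 1482604780/724713 ≈ 2045.8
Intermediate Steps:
G = -112518 (G = -2394*47 = -112518)
X = -55 (X = -1 + ((14 - 2)*(-9))/2 = -1 + (12*(-9))/2 = -1 + (½)*(-108) = -1 - 54 = -55)
U(b) = -55
c(17, -486)/(-329415) + G/U(-159) = (-532 - 1*(-486))/(-329415) - 112518/(-55) = (-532 + 486)*(-1/329415) - 112518*(-1/55) = -46*(-1/329415) + 112518/55 = 46/329415 + 112518/55 = 1482604780/724713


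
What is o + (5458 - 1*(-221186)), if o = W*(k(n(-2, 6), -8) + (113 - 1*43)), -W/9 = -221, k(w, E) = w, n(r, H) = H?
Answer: 377808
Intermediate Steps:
W = 1989 (W = -9*(-221) = 1989)
o = 151164 (o = 1989*(6 + (113 - 1*43)) = 1989*(6 + (113 - 43)) = 1989*(6 + 70) = 1989*76 = 151164)
o + (5458 - 1*(-221186)) = 151164 + (5458 - 1*(-221186)) = 151164 + (5458 + 221186) = 151164 + 226644 = 377808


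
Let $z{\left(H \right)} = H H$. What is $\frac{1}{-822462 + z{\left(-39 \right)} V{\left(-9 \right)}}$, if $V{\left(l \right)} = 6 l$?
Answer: $- \frac{1}{904596} \approx -1.1055 \cdot 10^{-6}$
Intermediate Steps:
$z{\left(H \right)} = H^{2}$
$\frac{1}{-822462 + z{\left(-39 \right)} V{\left(-9 \right)}} = \frac{1}{-822462 + \left(-39\right)^{2} \cdot 6 \left(-9\right)} = \frac{1}{-822462 + 1521 \left(-54\right)} = \frac{1}{-822462 - 82134} = \frac{1}{-904596} = - \frac{1}{904596}$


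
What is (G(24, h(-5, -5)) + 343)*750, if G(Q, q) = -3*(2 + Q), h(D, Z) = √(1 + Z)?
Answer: 198750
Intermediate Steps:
G(Q, q) = -6 - 3*Q
(G(24, h(-5, -5)) + 343)*750 = ((-6 - 3*24) + 343)*750 = ((-6 - 72) + 343)*750 = (-78 + 343)*750 = 265*750 = 198750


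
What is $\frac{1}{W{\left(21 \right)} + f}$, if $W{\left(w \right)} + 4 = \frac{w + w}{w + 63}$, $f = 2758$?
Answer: $\frac{2}{5509} \approx 0.00036304$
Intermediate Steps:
$W{\left(w \right)} = -4 + \frac{2 w}{63 + w}$ ($W{\left(w \right)} = -4 + \frac{w + w}{w + 63} = -4 + \frac{2 w}{63 + w}$)
$\frac{1}{W{\left(21 \right)} + f} = \frac{1}{\frac{2 \left(-126 - 21\right)}{63 + 21} + 2758} = \frac{1}{\frac{2 \left(-126 - 21\right)}{84} + 2758} = \frac{1}{2 \cdot \frac{1}{84} \left(-147\right) + 2758} = \frac{1}{- \frac{7}{2} + 2758} = \frac{1}{\frac{5509}{2}} = \frac{2}{5509}$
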